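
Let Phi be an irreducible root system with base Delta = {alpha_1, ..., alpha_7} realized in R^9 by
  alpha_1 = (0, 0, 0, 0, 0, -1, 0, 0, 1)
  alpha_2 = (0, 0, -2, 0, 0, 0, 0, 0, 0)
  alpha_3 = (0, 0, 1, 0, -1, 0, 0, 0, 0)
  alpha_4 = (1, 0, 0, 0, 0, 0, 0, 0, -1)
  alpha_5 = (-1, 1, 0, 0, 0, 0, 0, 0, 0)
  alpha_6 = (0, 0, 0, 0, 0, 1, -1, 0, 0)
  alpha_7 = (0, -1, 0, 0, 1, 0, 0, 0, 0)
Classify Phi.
Compute the Cartan integers a_ij = 2(alpha_i, alpha_j)/(alpha_j, alpha_j); the resulting 7x7 Cartan matrix is
[[2, 0, 0, -1, 0, -1, 0], [0, 2, -2, 0, 0, 0, 0], [0, -1, 2, 0, 0, 0, -1], [-1, 0, 0, 2, -1, 0, 0], [0, 0, 0, -1, 2, 0, -1], [-1, 0, 0, 0, 0, 2, 0], [0, 0, -1, 0, -1, 0, 2]].
The roots have two lengths (squared-length ratio 2:1); the short ones are alpha_{1,3,4,5,6,7}. The associated Dynkin diagram is a chain of 7 nodes with a double edge at one end; the terminal node there is the unique long simple root (C_7), so the type is C_7 (the algebra sp(14)).

C_7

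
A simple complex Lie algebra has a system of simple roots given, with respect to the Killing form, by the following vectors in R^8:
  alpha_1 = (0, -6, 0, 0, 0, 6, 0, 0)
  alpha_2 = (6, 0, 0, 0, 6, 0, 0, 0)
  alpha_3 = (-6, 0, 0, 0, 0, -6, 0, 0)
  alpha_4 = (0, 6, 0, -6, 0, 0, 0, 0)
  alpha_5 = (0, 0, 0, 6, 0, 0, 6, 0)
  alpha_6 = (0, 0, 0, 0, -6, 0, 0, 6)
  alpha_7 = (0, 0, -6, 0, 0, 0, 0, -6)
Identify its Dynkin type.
Compute the Cartan integers a_ij = 2(alpha_i, alpha_j)/(alpha_j, alpha_j); the resulting 7x7 Cartan matrix is
[[2, 0, -1, -1, 0, 0, 0], [0, 2, -1, 0, 0, -1, 0], [-1, -1, 2, 0, 0, 0, 0], [-1, 0, 0, 2, -1, 0, 0], [0, 0, 0, -1, 2, 0, 0], [0, -1, 0, 0, 0, 2, -1], [0, 0, 0, 0, 0, -1, 2]].
All simple roots have the same length, so the diagram is simply laced. The associated Dynkin diagram is a chain of 7 nodes with single edges (A_7), so the type is A_7 (the algebra sl(8)).

type A_7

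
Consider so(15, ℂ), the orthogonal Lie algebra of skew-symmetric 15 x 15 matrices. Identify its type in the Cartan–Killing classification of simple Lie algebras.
type B_7

This is so(15) with 15 odd, which has dimension 15(15-1)/2 = 105 and rank (15-1)/2 = 7. In the classification of classical Lie algebras, the orthogonal algebra so(2n+1) in an odd number of variables has type B_n; here n = 7, so the Dynkin diagram is a chain of 7 nodes with a double edge at one end; the terminal node there is the unique short simple root (B_7). Hence the type is B_7.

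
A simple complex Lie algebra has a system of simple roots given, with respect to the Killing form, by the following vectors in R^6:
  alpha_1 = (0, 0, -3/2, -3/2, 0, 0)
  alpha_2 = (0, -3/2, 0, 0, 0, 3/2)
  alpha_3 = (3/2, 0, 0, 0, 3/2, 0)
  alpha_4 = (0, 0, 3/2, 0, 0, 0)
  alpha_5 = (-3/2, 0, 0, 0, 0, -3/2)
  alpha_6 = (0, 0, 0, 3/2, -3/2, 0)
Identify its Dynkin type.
Compute the Cartan integers a_ij = 2(alpha_i, alpha_j)/(alpha_j, alpha_j); the resulting 6x6 Cartan matrix is
[[2, 0, 0, -2, 0, -1], [0, 2, 0, 0, -1, 0], [0, 0, 2, 0, -1, -1], [-1, 0, 0, 2, 0, 0], [0, -1, -1, 0, 2, 0], [-1, 0, -1, 0, 0, 2]].
The roots have two lengths (squared-length ratio 2:1); the short ones are alpha_{4}. The associated Dynkin diagram is a chain of 6 nodes with a double edge at one end; the terminal node there is the unique short simple root (B_6), so the type is B_6 (the algebra so(13)).

B_6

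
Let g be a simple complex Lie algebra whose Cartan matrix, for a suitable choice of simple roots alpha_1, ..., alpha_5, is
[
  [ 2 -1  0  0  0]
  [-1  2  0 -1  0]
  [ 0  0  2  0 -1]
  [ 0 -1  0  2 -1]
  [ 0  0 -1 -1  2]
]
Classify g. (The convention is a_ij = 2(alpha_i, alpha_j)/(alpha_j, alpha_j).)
A_5 (sl(6))

The matrix has rank 5 with 2's on the diagonal. Reading the off-diagonal entries as Dynkin edges (a single edge where a_ij = a_ji = -1; a double or triple edge where a_ij * a_ji = 2 or 3), the diagram is a chain of 5 nodes with single edges (A_5). One simple-root ordering that puts it in standard form is (alpha_3, alpha_5, alpha_4, alpha_2, alpha_1). So the algebra is type A_5, i.e. sl(6).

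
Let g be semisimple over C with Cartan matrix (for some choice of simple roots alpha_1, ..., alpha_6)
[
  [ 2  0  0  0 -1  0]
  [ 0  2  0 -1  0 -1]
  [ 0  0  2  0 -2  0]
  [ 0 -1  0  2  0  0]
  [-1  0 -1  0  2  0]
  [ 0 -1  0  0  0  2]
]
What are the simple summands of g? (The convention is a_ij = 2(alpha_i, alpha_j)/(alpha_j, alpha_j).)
A_3 ⊕ C_3

The diagram associated to this matrix has two connected components: the simple roots {alpha_2, alpha_4, alpha_6} form a chain of 3 nodes with single edges (A_3), and {alpha_1, alpha_3, alpha_5} form a chain of 3 nodes with a double edge at one end; the terminal node there is the unique long simple root (C_3). A semisimple Lie algebra decomposes uniquely as the direct sum of simple ideals, one per connected component of its Dynkin diagram, so g ≅ A_3 ⊕ C_3 (dimension 15 + 21 = 36).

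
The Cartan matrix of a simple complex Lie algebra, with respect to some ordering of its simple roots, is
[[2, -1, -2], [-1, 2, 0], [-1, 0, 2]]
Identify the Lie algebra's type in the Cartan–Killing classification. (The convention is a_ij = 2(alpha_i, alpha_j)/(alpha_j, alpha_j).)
The matrix has rank 3 with 2's on the diagonal. Reading the off-diagonal entries as Dynkin edges (a single edge where a_ij = a_ji = -1; a double or triple edge where a_ij * a_ji = 2 or 3), the diagram is a chain of 3 nodes with a double edge at one end; the terminal node there is the unique short simple root (B_3). One simple-root ordering that puts it in standard form is (alpha_2, alpha_1, alpha_3). So the algebra is type B_3, i.e. so(7).

B3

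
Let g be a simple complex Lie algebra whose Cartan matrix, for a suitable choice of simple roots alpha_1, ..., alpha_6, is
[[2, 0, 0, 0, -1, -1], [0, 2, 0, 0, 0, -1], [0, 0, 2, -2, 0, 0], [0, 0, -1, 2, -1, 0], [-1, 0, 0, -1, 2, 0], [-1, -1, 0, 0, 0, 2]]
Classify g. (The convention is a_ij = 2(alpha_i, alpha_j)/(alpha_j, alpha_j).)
C_6 (sp(12))

The matrix has rank 6 with 2's on the diagonal. Reading the off-diagonal entries as Dynkin edges (a single edge where a_ij = a_ji = -1; a double or triple edge where a_ij * a_ji = 2 or 3), the diagram is a chain of 6 nodes with a double edge at one end; the terminal node there is the unique long simple root (C_6). One simple-root ordering that puts it in standard form is (alpha_2, alpha_6, alpha_1, alpha_5, alpha_4, alpha_3). So the algebra is type C_6, i.e. sp(12).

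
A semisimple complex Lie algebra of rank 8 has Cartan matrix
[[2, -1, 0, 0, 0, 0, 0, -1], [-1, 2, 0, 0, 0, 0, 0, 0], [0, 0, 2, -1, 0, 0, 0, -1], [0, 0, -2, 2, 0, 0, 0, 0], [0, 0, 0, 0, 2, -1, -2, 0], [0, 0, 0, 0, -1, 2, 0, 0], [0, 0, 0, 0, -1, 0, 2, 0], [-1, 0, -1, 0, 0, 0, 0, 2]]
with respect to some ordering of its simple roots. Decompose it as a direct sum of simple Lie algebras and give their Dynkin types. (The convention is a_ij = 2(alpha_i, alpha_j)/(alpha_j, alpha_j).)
type B_3 + type C_5

The diagram associated to this matrix has two connected components: the simple roots {alpha_5, alpha_6, alpha_7} form a chain of 3 nodes with a double edge at one end; the terminal node there is the unique short simple root (B_3), and {alpha_1, alpha_2, alpha_3, alpha_4, alpha_8} form a chain of 5 nodes with a double edge at one end; the terminal node there is the unique long simple root (C_5). A semisimple Lie algebra decomposes uniquely as the direct sum of simple ideals, one per connected component of its Dynkin diagram, so g ≅ B_3 ⊕ C_5 (dimension 21 + 55 = 76).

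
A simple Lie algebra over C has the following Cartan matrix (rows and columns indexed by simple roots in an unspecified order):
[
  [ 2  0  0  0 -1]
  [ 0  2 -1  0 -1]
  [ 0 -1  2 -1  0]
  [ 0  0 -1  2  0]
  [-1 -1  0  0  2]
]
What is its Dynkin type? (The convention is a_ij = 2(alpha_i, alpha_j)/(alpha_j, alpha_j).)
The matrix has rank 5 with 2's on the diagonal. Reading the off-diagonal entries as Dynkin edges (a single edge where a_ij = a_ji = -1; a double or triple edge where a_ij * a_ji = 2 or 3), the diagram is a chain of 5 nodes with single edges (A_5). One simple-root ordering that puts it in standard form is (alpha_1, alpha_5, alpha_2, alpha_3, alpha_4). So the algebra is type A_5, i.e. sl(6).

type A_5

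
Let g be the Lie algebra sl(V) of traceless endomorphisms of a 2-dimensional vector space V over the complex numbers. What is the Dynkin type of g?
type A_1

This is sl(2), which has dimension 2^2 - 1 = 3 and rank 2 - 1 = 1 (a Cartan subalgebra is the diagonal traceless matrices). In the classification of classical Lie algebras, the special linear algebra sl(n+1) has type A_n; here n = 1, so the Dynkin diagram is a chain of 1 nodes with single edges (A_1). Hence the type is A_1.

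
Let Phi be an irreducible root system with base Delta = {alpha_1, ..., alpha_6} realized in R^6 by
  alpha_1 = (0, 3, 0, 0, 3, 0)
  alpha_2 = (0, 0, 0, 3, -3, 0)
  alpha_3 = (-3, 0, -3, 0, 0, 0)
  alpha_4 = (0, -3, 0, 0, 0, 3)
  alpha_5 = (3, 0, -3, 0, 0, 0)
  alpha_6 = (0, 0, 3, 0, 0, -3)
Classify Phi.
Compute the Cartan integers a_ij = 2(alpha_i, alpha_j)/(alpha_j, alpha_j); the resulting 6x6 Cartan matrix is
[[2, -1, 0, -1, 0, 0], [-1, 2, 0, 0, 0, 0], [0, 0, 2, 0, 0, -1], [-1, 0, 0, 2, 0, -1], [0, 0, 0, 0, 2, -1], [0, 0, -1, -1, -1, 2]].
All simple roots have the same length, so the diagram is simply laced. The associated Dynkin diagram is a chain of 4 nodes with a fork of two nodes at one end (D_6), so the type is D_6 (the algebra so(12)).

D6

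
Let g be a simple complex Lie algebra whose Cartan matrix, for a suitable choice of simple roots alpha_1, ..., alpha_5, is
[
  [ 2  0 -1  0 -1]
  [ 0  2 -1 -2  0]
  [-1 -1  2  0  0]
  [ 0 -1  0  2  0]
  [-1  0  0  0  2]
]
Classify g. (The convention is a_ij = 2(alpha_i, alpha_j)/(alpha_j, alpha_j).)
The matrix has rank 5 with 2's on the diagonal. Reading the off-diagonal entries as Dynkin edges (a single edge where a_ij = a_ji = -1; a double or triple edge where a_ij * a_ji = 2 or 3), the diagram is a chain of 5 nodes with a double edge at one end; the terminal node there is the unique short simple root (B_5). One simple-root ordering that puts it in standard form is (alpha_5, alpha_1, alpha_3, alpha_2, alpha_4). So the algebra is type B_5, i.e. so(11).

B_5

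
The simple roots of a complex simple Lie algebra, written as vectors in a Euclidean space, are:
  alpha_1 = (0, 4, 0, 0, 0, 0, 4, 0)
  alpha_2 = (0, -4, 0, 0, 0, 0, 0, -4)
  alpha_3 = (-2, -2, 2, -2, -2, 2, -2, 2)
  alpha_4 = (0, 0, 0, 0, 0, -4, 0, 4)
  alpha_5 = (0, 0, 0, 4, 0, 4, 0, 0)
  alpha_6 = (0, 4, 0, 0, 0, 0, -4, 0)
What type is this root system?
Compute the Cartan integers a_ij = 2(alpha_i, alpha_j)/(alpha_j, alpha_j); the resulting 6x6 Cartan matrix is
[[2, -1, -1, 0, 0, 0], [-1, 2, 0, -1, 0, -1], [-1, 0, 2, 0, 0, 0], [0, -1, 0, 2, -1, 0], [0, 0, 0, -1, 2, 0], [0, -1, 0, 0, 0, 2]].
All simple roots have the same length, so the diagram is simply laced. The associated Dynkin diagram is a chain of 5 nodes with one extra node attached to the third node from one end (E_6), so the type is E_6.

type E_6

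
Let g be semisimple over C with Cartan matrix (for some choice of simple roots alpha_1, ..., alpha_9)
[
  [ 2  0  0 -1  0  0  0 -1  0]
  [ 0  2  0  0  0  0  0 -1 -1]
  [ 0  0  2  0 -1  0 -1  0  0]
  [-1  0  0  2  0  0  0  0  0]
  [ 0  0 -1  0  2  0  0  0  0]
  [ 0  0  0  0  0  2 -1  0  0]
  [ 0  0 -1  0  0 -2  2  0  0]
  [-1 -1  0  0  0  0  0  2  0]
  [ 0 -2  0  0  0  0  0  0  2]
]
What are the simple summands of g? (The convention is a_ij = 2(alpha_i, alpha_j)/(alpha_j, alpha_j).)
B_4 (so(9)) + C_5 (sp(10))

The diagram associated to this matrix has two connected components: the simple roots {alpha_3, alpha_5, alpha_6, alpha_7} form a chain of 4 nodes with a double edge at one end; the terminal node there is the unique short simple root (B_4), and {alpha_1, alpha_2, alpha_4, alpha_8, alpha_9} form a chain of 5 nodes with a double edge at one end; the terminal node there is the unique long simple root (C_5). A semisimple Lie algebra decomposes uniquely as the direct sum of simple ideals, one per connected component of its Dynkin diagram, so g ≅ B_4 ⊕ C_5 (dimension 36 + 55 = 91).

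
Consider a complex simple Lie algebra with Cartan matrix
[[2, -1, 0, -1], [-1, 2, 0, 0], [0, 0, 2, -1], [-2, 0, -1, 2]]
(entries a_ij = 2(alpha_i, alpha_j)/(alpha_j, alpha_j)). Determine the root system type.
F4

The matrix has rank 4 with 2's on the diagonal. Reading the off-diagonal entries as Dynkin edges (a single edge where a_ij = a_ji = -1; a double or triple edge where a_ij * a_ji = 2 or 3), the diagram is a chain of 4 nodes with a double edge between the middle two (F_4). One simple-root ordering that puts it in standard form is (alpha_3, alpha_4, alpha_1, alpha_2). So the algebra is type F_4.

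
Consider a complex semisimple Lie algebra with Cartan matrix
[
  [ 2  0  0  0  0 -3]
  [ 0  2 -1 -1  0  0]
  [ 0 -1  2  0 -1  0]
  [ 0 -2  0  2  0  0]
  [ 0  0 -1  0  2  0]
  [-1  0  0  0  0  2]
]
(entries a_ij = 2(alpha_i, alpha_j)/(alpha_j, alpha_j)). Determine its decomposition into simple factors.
The diagram associated to this matrix has two connected components: the simple roots {alpha_2, alpha_3, alpha_4, alpha_5} form a chain of 4 nodes with a double edge at one end; the terminal node there is the unique long simple root (C_4), and {alpha_1, alpha_6} form two nodes joined by a triple edge (G_2). A semisimple Lie algebra decomposes uniquely as the direct sum of simple ideals, one per connected component of its Dynkin diagram, so g ≅ C_4 ⊕ G_2 (dimension 36 + 14 = 50).

C_4 ⊕ G_2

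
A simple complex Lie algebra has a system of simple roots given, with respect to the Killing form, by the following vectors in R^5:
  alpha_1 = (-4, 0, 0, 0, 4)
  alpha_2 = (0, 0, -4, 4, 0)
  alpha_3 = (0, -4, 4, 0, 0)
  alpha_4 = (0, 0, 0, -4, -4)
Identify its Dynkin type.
A_4

Compute the Cartan integers a_ij = 2(alpha_i, alpha_j)/(alpha_j, alpha_j); the resulting 4x4 Cartan matrix is
[[2, 0, 0, -1], [0, 2, -1, -1], [0, -1, 2, 0], [-1, -1, 0, 2]].
All simple roots have the same length, so the diagram is simply laced. The associated Dynkin diagram is a chain of 4 nodes with single edges (A_4), so the type is A_4 (the algebra sl(5)).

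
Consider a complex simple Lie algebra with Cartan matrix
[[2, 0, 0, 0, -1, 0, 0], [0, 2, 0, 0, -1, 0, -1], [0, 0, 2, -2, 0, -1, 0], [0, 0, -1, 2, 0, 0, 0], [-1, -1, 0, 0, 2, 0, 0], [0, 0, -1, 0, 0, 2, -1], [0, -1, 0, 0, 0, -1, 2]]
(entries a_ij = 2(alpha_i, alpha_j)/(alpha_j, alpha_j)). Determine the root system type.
The matrix has rank 7 with 2's on the diagonal. Reading the off-diagonal entries as Dynkin edges (a single edge where a_ij = a_ji = -1; a double or triple edge where a_ij * a_ji = 2 or 3), the diagram is a chain of 7 nodes with a double edge at one end; the terminal node there is the unique short simple root (B_7). One simple-root ordering that puts it in standard form is (alpha_1, alpha_5, alpha_2, alpha_7, alpha_6, alpha_3, alpha_4). So the algebra is type B_7, i.e. so(15).

B_7 (so(15))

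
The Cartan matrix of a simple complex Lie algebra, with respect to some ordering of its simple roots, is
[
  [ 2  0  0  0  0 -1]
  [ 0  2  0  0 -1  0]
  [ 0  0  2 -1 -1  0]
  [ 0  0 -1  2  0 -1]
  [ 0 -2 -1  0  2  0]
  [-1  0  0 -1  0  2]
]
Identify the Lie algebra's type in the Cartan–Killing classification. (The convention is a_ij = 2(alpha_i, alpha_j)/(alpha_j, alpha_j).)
The matrix has rank 6 with 2's on the diagonal. Reading the off-diagonal entries as Dynkin edges (a single edge where a_ij = a_ji = -1; a double or triple edge where a_ij * a_ji = 2 or 3), the diagram is a chain of 6 nodes with a double edge at one end; the terminal node there is the unique short simple root (B_6). One simple-root ordering that puts it in standard form is (alpha_1, alpha_6, alpha_4, alpha_3, alpha_5, alpha_2). So the algebra is type B_6, i.e. so(13).

B_6 (so(13))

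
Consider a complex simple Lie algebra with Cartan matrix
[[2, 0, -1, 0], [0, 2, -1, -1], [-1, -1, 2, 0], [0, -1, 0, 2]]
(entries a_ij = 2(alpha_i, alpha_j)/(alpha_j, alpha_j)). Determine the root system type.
A_4

The matrix has rank 4 with 2's on the diagonal. Reading the off-diagonal entries as Dynkin edges (a single edge where a_ij = a_ji = -1; a double or triple edge where a_ij * a_ji = 2 or 3), the diagram is a chain of 4 nodes with single edges (A_4). One simple-root ordering that puts it in standard form is (alpha_1, alpha_3, alpha_2, alpha_4). So the algebra is type A_4, i.e. sl(5).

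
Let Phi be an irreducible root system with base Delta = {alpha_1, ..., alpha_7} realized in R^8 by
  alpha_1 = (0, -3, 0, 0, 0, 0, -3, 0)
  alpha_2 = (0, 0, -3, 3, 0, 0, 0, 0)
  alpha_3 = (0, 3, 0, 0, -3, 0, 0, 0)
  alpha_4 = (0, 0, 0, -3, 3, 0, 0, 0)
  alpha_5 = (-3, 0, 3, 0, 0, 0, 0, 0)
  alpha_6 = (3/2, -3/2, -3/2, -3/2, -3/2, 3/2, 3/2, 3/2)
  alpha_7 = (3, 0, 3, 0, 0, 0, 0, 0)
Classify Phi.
Compute the Cartan integers a_ij = 2(alpha_i, alpha_j)/(alpha_j, alpha_j); the resulting 7x7 Cartan matrix is
[[2, 0, -1, 0, 0, 0, 0], [0, 2, 0, -1, -1, 0, -1], [-1, 0, 2, -1, 0, 0, 0], [0, -1, -1, 2, 0, 0, 0], [0, -1, 0, 0, 2, -1, 0], [0, 0, 0, 0, -1, 2, 0], [0, -1, 0, 0, 0, 0, 2]].
All simple roots have the same length, so the diagram is simply laced. The associated Dynkin diagram is a chain of 6 nodes with one extra node attached to the third node from one end (E_7), so the type is E_7.

E7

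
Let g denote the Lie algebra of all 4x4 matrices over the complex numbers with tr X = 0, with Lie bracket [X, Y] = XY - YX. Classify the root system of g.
A_3 (sl(4))

This is sl(4), which has dimension 4^2 - 1 = 15 and rank 4 - 1 = 3 (a Cartan subalgebra is the diagonal traceless matrices). In the classification of classical Lie algebras, the special linear algebra sl(n+1) has type A_n; here n = 3, so the Dynkin diagram is a chain of 3 nodes with single edges (A_3). Hence the type is A_3.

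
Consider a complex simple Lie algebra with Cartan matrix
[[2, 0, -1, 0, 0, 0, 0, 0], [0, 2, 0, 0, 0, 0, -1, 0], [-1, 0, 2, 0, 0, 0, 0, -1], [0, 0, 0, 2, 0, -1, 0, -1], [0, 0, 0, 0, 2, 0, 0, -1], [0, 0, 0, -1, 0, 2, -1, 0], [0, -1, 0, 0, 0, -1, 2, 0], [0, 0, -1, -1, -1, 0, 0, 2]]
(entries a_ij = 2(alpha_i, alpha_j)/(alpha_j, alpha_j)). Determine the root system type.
E8

The matrix has rank 8 with 2's on the diagonal. Reading the off-diagonal entries as Dynkin edges (a single edge where a_ij = a_ji = -1; a double or triple edge where a_ij * a_ji = 2 or 3), the diagram is a chain of 7 nodes with one extra node attached to the third node from one end (E_8). One simple-root ordering that puts it in standard form is (alpha_1, alpha_5, alpha_3, alpha_8, alpha_4, alpha_6, alpha_7, alpha_2). So the algebra is type E_8.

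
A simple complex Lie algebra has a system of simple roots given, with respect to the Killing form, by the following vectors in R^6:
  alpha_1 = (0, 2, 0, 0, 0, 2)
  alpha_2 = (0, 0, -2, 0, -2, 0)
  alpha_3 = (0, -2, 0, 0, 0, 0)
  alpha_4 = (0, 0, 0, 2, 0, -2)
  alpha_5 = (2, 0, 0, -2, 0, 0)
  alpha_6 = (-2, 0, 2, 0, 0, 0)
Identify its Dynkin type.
B6

Compute the Cartan integers a_ij = 2(alpha_i, alpha_j)/(alpha_j, alpha_j); the resulting 6x6 Cartan matrix is
[[2, 0, -2, -1, 0, 0], [0, 2, 0, 0, 0, -1], [-1, 0, 2, 0, 0, 0], [-1, 0, 0, 2, -1, 0], [0, 0, 0, -1, 2, -1], [0, -1, 0, 0, -1, 2]].
The roots have two lengths (squared-length ratio 2:1); the short ones are alpha_{3}. The associated Dynkin diagram is a chain of 6 nodes with a double edge at one end; the terminal node there is the unique short simple root (B_6), so the type is B_6 (the algebra so(13)).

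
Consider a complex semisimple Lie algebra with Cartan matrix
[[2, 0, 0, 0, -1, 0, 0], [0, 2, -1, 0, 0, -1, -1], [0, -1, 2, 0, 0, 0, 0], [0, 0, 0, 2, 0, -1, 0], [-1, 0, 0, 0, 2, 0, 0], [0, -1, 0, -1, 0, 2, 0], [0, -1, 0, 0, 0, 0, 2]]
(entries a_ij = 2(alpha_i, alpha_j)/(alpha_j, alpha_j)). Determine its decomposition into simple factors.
A_2 (sl(3)) + D_5 (so(10))

The diagram associated to this matrix has two connected components: the simple roots {alpha_1, alpha_5} form a chain of 2 nodes with single edges (A_2), and {alpha_2, alpha_3, alpha_4, alpha_6, alpha_7} form a chain of 3 nodes with a fork of two nodes at one end (D_5). A semisimple Lie algebra decomposes uniquely as the direct sum of simple ideals, one per connected component of its Dynkin diagram, so g ≅ A_2 ⊕ D_5 (dimension 8 + 45 = 53).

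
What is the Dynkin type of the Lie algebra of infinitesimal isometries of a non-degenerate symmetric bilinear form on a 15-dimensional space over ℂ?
This is so(15) with 15 odd, which has dimension 15(15-1)/2 = 105 and rank (15-1)/2 = 7. In the classification of classical Lie algebras, the orthogonal algebra so(2n+1) in an odd number of variables has type B_n; here n = 7, so the Dynkin diagram is a chain of 7 nodes with a double edge at one end; the terminal node there is the unique short simple root (B_7). Hence the type is B_7.

B_7 (so(15))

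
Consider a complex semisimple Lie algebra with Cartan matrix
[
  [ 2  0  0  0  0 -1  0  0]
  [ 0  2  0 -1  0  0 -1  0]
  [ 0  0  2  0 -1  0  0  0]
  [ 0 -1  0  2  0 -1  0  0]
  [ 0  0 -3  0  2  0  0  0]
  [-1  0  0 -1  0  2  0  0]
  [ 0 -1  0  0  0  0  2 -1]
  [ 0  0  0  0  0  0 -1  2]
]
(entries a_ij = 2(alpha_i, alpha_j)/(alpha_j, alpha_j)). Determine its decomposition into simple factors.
A_6 ⊕ G_2

The diagram associated to this matrix has two connected components: the simple roots {alpha_1, alpha_2, alpha_4, alpha_6, alpha_7, alpha_8} form a chain of 6 nodes with single edges (A_6), and {alpha_3, alpha_5} form two nodes joined by a triple edge (G_2). A semisimple Lie algebra decomposes uniquely as the direct sum of simple ideals, one per connected component of its Dynkin diagram, so g ≅ A_6 ⊕ G_2 (dimension 48 + 14 = 62).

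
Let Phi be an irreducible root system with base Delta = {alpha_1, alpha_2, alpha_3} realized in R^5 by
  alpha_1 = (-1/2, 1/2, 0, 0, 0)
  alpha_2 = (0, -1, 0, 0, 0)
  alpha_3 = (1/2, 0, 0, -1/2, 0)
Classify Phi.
type C_3

Compute the Cartan integers a_ij = 2(alpha_i, alpha_j)/(alpha_j, alpha_j); the resulting 3x3 Cartan matrix is
[[2, -1, -1], [-2, 2, 0], [-1, 0, 2]].
The roots have two lengths (squared-length ratio 2:1); the short ones are alpha_{1,3}. The associated Dynkin diagram is a chain of 3 nodes with a double edge at one end; the terminal node there is the unique long simple root (C_3), so the type is C_3 (the algebra sp(6)).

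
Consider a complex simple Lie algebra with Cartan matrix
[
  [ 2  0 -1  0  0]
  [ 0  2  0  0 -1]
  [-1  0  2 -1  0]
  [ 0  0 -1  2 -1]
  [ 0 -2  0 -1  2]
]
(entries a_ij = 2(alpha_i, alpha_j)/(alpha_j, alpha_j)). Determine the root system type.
The matrix has rank 5 with 2's on the diagonal. Reading the off-diagonal entries as Dynkin edges (a single edge where a_ij = a_ji = -1; a double or triple edge where a_ij * a_ji = 2 or 3), the diagram is a chain of 5 nodes with a double edge at one end; the terminal node there is the unique short simple root (B_5). One simple-root ordering that puts it in standard form is (alpha_1, alpha_3, alpha_4, alpha_5, alpha_2). So the algebra is type B_5, i.e. so(11).

B_5 (so(11))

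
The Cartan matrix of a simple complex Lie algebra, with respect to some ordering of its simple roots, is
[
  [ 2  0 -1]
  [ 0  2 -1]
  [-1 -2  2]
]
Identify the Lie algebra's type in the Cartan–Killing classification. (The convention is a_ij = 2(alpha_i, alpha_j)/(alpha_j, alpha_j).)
The matrix has rank 3 with 2's on the diagonal. Reading the off-diagonal entries as Dynkin edges (a single edge where a_ij = a_ji = -1; a double or triple edge where a_ij * a_ji = 2 or 3), the diagram is a chain of 3 nodes with a double edge at one end; the terminal node there is the unique short simple root (B_3). One simple-root ordering that puts it in standard form is (alpha_1, alpha_3, alpha_2). So the algebra is type B_3, i.e. so(7).

B_3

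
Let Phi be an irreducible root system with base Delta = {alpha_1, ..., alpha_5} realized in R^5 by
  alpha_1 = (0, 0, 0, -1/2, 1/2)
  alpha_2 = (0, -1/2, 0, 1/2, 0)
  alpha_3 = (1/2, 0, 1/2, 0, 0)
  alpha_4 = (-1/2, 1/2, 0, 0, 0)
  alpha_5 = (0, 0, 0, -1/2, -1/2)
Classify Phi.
D_5

Compute the Cartan integers a_ij = 2(alpha_i, alpha_j)/(alpha_j, alpha_j); the resulting 5x5 Cartan matrix is
[[2, -1, 0, 0, 0], [-1, 2, 0, -1, -1], [0, 0, 2, -1, 0], [0, -1, -1, 2, 0], [0, -1, 0, 0, 2]].
All simple roots have the same length, so the diagram is simply laced. The associated Dynkin diagram is a chain of 3 nodes with a fork of two nodes at one end (D_5), so the type is D_5 (the algebra so(10)).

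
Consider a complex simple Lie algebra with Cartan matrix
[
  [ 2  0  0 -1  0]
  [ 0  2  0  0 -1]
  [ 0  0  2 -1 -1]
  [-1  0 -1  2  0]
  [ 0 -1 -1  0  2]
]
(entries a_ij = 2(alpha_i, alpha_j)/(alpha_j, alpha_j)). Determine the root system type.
A_5

The matrix has rank 5 with 2's on the diagonal. Reading the off-diagonal entries as Dynkin edges (a single edge where a_ij = a_ji = -1; a double or triple edge where a_ij * a_ji = 2 or 3), the diagram is a chain of 5 nodes with single edges (A_5). One simple-root ordering that puts it in standard form is (alpha_1, alpha_4, alpha_3, alpha_5, alpha_2). So the algebra is type A_5, i.e. sl(6).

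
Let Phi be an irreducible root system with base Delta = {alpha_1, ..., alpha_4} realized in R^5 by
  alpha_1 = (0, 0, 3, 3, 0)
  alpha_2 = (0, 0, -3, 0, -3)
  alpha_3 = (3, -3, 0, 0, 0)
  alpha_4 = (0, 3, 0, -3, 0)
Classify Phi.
A4

Compute the Cartan integers a_ij = 2(alpha_i, alpha_j)/(alpha_j, alpha_j); the resulting 4x4 Cartan matrix is
[[2, -1, 0, -1], [-1, 2, 0, 0], [0, 0, 2, -1], [-1, 0, -1, 2]].
All simple roots have the same length, so the diagram is simply laced. The associated Dynkin diagram is a chain of 4 nodes with single edges (A_4), so the type is A_4 (the algebra sl(5)).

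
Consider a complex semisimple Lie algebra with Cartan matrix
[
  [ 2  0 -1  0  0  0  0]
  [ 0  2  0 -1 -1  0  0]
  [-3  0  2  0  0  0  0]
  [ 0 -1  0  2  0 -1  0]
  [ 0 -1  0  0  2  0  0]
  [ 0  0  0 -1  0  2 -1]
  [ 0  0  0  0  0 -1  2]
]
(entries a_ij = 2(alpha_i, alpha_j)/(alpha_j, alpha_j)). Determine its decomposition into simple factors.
type A_5 + type G_2

The diagram associated to this matrix has two connected components: the simple roots {alpha_2, alpha_4, alpha_5, alpha_6, alpha_7} form a chain of 5 nodes with single edges (A_5), and {alpha_1, alpha_3} form two nodes joined by a triple edge (G_2). A semisimple Lie algebra decomposes uniquely as the direct sum of simple ideals, one per connected component of its Dynkin diagram, so g ≅ A_5 ⊕ G_2 (dimension 35 + 14 = 49).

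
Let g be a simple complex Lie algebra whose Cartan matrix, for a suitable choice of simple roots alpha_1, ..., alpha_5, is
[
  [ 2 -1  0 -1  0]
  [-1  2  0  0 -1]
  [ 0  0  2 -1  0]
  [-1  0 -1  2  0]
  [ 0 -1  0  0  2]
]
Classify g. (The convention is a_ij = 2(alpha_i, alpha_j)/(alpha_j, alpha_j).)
type A_5

The matrix has rank 5 with 2's on the diagonal. Reading the off-diagonal entries as Dynkin edges (a single edge where a_ij = a_ji = -1; a double or triple edge where a_ij * a_ji = 2 or 3), the diagram is a chain of 5 nodes with single edges (A_5). One simple-root ordering that puts it in standard form is (alpha_3, alpha_4, alpha_1, alpha_2, alpha_5). So the algebra is type A_5, i.e. sl(6).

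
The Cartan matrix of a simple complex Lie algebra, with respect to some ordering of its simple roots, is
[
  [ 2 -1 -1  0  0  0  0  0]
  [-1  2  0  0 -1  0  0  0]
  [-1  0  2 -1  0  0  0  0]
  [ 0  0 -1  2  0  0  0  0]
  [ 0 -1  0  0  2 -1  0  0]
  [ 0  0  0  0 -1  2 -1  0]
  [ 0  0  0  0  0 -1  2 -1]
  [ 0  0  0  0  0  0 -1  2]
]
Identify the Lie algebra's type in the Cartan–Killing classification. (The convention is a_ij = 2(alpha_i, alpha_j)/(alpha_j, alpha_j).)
A8

The matrix has rank 8 with 2's on the diagonal. Reading the off-diagonal entries as Dynkin edges (a single edge where a_ij = a_ji = -1; a double or triple edge where a_ij * a_ji = 2 or 3), the diagram is a chain of 8 nodes with single edges (A_8). One simple-root ordering that puts it in standard form is (alpha_4, alpha_3, alpha_1, alpha_2, alpha_5, alpha_6, alpha_7, alpha_8). So the algebra is type A_8, i.e. sl(9).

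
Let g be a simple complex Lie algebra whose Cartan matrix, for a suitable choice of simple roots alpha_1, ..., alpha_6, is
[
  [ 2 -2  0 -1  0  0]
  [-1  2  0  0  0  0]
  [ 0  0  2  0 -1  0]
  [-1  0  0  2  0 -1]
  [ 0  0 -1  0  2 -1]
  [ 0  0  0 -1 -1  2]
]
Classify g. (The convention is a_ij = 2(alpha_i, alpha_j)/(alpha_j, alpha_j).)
The matrix has rank 6 with 2's on the diagonal. Reading the off-diagonal entries as Dynkin edges (a single edge where a_ij = a_ji = -1; a double or triple edge where a_ij * a_ji = 2 or 3), the diagram is a chain of 6 nodes with a double edge at one end; the terminal node there is the unique short simple root (B_6). One simple-root ordering that puts it in standard form is (alpha_3, alpha_5, alpha_6, alpha_4, alpha_1, alpha_2). So the algebra is type B_6, i.e. so(13).

B_6 (so(13))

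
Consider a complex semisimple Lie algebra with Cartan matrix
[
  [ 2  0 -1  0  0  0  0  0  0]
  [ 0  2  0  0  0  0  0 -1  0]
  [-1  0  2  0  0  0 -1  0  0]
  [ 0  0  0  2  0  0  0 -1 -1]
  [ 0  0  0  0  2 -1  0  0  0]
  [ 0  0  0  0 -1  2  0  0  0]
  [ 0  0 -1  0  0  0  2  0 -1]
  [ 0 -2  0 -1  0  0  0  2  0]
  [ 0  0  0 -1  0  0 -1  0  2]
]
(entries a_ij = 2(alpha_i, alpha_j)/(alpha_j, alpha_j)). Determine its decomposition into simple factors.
The diagram associated to this matrix has two connected components: the simple roots {alpha_5, alpha_6} form a chain of 2 nodes with single edges (A_2), and {alpha_1, alpha_2, alpha_3, alpha_4, alpha_7, alpha_8, alpha_9} form a chain of 7 nodes with a double edge at one end; the terminal node there is the unique short simple root (B_7). A semisimple Lie algebra decomposes uniquely as the direct sum of simple ideals, one per connected component of its Dynkin diagram, so g ≅ A_2 ⊕ B_7 (dimension 8 + 105 = 113).

type A_2 ⊕ type B_7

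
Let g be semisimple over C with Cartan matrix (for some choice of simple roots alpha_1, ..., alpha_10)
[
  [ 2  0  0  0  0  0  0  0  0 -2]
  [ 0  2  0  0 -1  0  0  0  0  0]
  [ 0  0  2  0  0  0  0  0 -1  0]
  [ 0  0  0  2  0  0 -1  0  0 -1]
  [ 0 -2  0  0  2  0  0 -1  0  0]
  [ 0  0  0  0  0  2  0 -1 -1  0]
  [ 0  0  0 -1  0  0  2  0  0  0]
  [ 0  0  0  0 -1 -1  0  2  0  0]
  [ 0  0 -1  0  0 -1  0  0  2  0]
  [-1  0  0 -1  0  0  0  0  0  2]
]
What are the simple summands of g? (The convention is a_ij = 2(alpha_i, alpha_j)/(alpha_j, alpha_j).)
The diagram associated to this matrix has two connected components: the simple roots {alpha_2, alpha_3, alpha_5, alpha_6, alpha_8, alpha_9} form a chain of 6 nodes with a double edge at one end; the terminal node there is the unique short simple root (B_6), and {alpha_1, alpha_4, alpha_7, alpha_10} form a chain of 4 nodes with a double edge at one end; the terminal node there is the unique long simple root (C_4). A semisimple Lie algebra decomposes uniquely as the direct sum of simple ideals, one per connected component of its Dynkin diagram, so g ≅ B_6 ⊕ C_4 (dimension 78 + 36 = 114).

B_6 (so(13)) ⊕ C_4 (sp(8))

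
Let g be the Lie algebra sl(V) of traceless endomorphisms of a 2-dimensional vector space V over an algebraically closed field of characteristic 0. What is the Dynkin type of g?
This is sl(2), which has dimension 2^2 - 1 = 3 and rank 2 - 1 = 1 (a Cartan subalgebra is the diagonal traceless matrices). In the classification of classical Lie algebras, the special linear algebra sl(n+1) has type A_n; here n = 1, so the Dynkin diagram is a chain of 1 nodes with single edges (A_1). Hence the type is A_1.

A_1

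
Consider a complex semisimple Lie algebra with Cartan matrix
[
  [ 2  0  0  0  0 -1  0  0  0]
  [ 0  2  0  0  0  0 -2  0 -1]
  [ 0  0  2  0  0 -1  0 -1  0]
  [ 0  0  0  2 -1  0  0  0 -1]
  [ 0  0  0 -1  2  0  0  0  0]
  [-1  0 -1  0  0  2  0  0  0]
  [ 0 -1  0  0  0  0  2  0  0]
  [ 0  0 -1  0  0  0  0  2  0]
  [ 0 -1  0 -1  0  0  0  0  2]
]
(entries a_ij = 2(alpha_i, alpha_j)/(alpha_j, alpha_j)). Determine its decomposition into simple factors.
The diagram associated to this matrix has two connected components: the simple roots {alpha_1, alpha_3, alpha_6, alpha_8} form a chain of 4 nodes with single edges (A_4), and {alpha_2, alpha_4, alpha_5, alpha_7, alpha_9} form a chain of 5 nodes with a double edge at one end; the terminal node there is the unique short simple root (B_5). A semisimple Lie algebra decomposes uniquely as the direct sum of simple ideals, one per connected component of its Dynkin diagram, so g ≅ A_4 ⊕ B_5 (dimension 24 + 55 = 79).

type A_4 ⊕ type B_5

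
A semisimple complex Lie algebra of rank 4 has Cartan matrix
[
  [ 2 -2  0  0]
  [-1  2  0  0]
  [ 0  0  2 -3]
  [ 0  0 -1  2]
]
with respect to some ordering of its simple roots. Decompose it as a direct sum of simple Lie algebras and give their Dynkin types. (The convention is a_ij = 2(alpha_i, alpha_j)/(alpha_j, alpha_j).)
type B_2 ⊕ type G_2

The diagram associated to this matrix has two connected components: the simple roots {alpha_1, alpha_2} form a chain of 2 nodes with a double edge at one end; the terminal node there is the unique short simple root (B_2), and {alpha_3, alpha_4} form two nodes joined by a triple edge (G_2). A semisimple Lie algebra decomposes uniquely as the direct sum of simple ideals, one per connected component of its Dynkin diagram, so g ≅ B_2 ⊕ G_2 (dimension 10 + 14 = 24).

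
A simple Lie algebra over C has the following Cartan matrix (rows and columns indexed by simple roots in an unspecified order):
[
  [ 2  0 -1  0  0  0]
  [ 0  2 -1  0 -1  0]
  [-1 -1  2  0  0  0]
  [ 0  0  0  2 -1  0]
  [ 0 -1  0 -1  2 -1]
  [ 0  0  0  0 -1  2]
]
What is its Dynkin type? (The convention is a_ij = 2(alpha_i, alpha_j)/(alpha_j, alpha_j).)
D_6

The matrix has rank 6 with 2's on the diagonal. Reading the off-diagonal entries as Dynkin edges (a single edge where a_ij = a_ji = -1; a double or triple edge where a_ij * a_ji = 2 or 3), the diagram is a chain of 4 nodes with a fork of two nodes at one end (D_6). One simple-root ordering that puts it in standard form is (alpha_1, alpha_3, alpha_2, alpha_5, alpha_4, alpha_6). So the algebra is type D_6, i.e. so(12).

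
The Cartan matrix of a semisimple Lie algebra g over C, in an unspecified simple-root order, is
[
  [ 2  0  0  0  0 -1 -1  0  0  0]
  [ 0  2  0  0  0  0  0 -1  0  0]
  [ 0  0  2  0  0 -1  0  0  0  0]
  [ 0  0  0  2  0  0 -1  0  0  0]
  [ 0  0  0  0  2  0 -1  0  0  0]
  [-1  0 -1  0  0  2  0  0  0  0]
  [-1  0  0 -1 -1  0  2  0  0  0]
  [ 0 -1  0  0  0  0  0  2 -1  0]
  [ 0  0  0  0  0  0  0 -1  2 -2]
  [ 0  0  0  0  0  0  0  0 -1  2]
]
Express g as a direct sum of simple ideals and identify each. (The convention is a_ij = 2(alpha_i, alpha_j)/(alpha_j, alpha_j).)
The diagram associated to this matrix has two connected components: the simple roots {alpha_2, alpha_8, alpha_9, alpha_10} form a chain of 4 nodes with a double edge at one end; the terminal node there is the unique short simple root (B_4), and {alpha_1, alpha_3, alpha_4, alpha_5, alpha_6, alpha_7} form a chain of 4 nodes with a fork of two nodes at one end (D_6). A semisimple Lie algebra decomposes uniquely as the direct sum of simple ideals, one per connected component of its Dynkin diagram, so g ≅ B_4 ⊕ D_6 (dimension 36 + 66 = 102).

type B_4 + type D_6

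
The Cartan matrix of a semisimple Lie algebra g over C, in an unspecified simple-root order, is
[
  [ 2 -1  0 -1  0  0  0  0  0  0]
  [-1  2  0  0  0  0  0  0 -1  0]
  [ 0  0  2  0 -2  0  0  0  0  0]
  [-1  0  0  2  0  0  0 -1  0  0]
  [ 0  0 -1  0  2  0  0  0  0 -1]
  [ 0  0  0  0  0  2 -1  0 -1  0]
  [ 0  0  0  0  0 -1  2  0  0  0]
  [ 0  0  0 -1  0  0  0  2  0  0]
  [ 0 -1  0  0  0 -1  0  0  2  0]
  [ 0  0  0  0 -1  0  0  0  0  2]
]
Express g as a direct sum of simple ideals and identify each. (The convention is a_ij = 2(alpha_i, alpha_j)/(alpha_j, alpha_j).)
The diagram associated to this matrix has two connected components: the simple roots {alpha_1, alpha_2, alpha_4, alpha_6, alpha_7, alpha_8, alpha_9} form a chain of 7 nodes with single edges (A_7), and {alpha_3, alpha_5, alpha_10} form a chain of 3 nodes with a double edge at one end; the terminal node there is the unique long simple root (C_3). A semisimple Lie algebra decomposes uniquely as the direct sum of simple ideals, one per connected component of its Dynkin diagram, so g ≅ A_7 ⊕ C_3 (dimension 63 + 21 = 84).

type A_7 + type C_3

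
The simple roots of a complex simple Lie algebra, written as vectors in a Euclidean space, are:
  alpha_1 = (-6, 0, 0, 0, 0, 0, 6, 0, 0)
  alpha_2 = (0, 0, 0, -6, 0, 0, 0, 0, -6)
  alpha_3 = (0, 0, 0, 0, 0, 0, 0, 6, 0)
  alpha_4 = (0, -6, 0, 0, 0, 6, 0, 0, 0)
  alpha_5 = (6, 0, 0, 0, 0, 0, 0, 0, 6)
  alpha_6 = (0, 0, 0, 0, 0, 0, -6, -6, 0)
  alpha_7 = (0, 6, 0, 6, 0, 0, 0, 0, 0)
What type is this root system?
type B_7

Compute the Cartan integers a_ij = 2(alpha_i, alpha_j)/(alpha_j, alpha_j); the resulting 7x7 Cartan matrix is
[[2, 0, 0, 0, -1, -1, 0], [0, 2, 0, 0, -1, 0, -1], [0, 0, 2, 0, 0, -1, 0], [0, 0, 0, 2, 0, 0, -1], [-1, -1, 0, 0, 2, 0, 0], [-1, 0, -2, 0, 0, 2, 0], [0, -1, 0, -1, 0, 0, 2]].
The roots have two lengths (squared-length ratio 2:1); the short ones are alpha_{3}. The associated Dynkin diagram is a chain of 7 nodes with a double edge at one end; the terminal node there is the unique short simple root (B_7), so the type is B_7 (the algebra so(15)).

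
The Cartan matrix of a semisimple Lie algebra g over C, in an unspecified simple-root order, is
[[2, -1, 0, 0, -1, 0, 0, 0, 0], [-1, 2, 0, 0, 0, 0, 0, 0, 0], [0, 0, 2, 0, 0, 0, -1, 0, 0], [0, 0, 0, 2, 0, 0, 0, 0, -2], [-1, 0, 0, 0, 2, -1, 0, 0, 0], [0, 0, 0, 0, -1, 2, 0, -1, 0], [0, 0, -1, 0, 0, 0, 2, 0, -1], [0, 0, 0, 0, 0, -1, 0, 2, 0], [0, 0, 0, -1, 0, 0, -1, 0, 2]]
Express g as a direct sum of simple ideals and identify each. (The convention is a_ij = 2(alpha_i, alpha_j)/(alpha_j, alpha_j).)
type A_5 + type C_4

The diagram associated to this matrix has two connected components: the simple roots {alpha_1, alpha_2, alpha_5, alpha_6, alpha_8} form a chain of 5 nodes with single edges (A_5), and {alpha_3, alpha_4, alpha_7, alpha_9} form a chain of 4 nodes with a double edge at one end; the terminal node there is the unique long simple root (C_4). A semisimple Lie algebra decomposes uniquely as the direct sum of simple ideals, one per connected component of its Dynkin diagram, so g ≅ A_5 ⊕ C_4 (dimension 35 + 36 = 71).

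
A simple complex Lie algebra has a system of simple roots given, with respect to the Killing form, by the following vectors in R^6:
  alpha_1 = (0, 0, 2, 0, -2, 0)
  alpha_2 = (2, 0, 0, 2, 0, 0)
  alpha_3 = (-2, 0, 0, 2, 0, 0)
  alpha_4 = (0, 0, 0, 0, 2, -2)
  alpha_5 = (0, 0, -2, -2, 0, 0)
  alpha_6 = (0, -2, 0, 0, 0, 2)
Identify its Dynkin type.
D6

Compute the Cartan integers a_ij = 2(alpha_i, alpha_j)/(alpha_j, alpha_j); the resulting 6x6 Cartan matrix is
[[2, 0, 0, -1, -1, 0], [0, 2, 0, 0, -1, 0], [0, 0, 2, 0, -1, 0], [-1, 0, 0, 2, 0, -1], [-1, -1, -1, 0, 2, 0], [0, 0, 0, -1, 0, 2]].
All simple roots have the same length, so the diagram is simply laced. The associated Dynkin diagram is a chain of 4 nodes with a fork of two nodes at one end (D_6), so the type is D_6 (the algebra so(12)).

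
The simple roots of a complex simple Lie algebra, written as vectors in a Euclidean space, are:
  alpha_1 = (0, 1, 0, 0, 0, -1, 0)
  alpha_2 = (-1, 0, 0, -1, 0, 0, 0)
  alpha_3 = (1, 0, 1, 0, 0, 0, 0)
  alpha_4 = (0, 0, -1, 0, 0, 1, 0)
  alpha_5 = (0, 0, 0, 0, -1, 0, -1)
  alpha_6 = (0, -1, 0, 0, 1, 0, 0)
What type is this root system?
Compute the Cartan integers a_ij = 2(alpha_i, alpha_j)/(alpha_j, alpha_j); the resulting 6x6 Cartan matrix is
[[2, 0, 0, -1, 0, -1], [0, 2, -1, 0, 0, 0], [0, -1, 2, -1, 0, 0], [-1, 0, -1, 2, 0, 0], [0, 0, 0, 0, 2, -1], [-1, 0, 0, 0, -1, 2]].
All simple roots have the same length, so the diagram is simply laced. The associated Dynkin diagram is a chain of 6 nodes with single edges (A_6), so the type is A_6 (the algebra sl(7)).

type A_6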